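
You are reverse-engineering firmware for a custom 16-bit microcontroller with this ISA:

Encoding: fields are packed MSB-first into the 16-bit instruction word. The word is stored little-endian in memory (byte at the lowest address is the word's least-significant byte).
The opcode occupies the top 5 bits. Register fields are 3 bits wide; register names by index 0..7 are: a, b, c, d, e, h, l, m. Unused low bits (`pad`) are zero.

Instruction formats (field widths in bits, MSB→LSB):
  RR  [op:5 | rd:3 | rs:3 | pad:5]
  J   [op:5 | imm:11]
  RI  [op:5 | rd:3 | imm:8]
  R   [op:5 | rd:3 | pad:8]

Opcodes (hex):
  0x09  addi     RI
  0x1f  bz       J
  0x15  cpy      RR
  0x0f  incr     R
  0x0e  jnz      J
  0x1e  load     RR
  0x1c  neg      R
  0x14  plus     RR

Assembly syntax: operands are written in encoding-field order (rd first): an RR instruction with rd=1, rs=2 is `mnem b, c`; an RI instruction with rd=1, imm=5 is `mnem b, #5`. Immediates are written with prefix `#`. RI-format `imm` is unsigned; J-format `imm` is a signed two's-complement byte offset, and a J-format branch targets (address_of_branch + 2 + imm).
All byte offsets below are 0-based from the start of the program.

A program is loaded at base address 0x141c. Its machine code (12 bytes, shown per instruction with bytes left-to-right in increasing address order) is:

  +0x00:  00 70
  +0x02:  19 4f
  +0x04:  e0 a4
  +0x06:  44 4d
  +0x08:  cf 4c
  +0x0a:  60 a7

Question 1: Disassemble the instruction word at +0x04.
[04] e0 a4 → 0xa4e0
  top 5b → 0x14 → plus [RR]
  rd@[10:8]=0x4 ⇒ e
  rs@[7:5]=0x7 ⇒ m

plus e, m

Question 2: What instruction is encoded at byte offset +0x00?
[00] 00 70 → 0x7000
  op=0x7000>>11=0xe ⇒ jnz (J)
  imm@[10:0]=0x0 ⇒ #0

jnz #0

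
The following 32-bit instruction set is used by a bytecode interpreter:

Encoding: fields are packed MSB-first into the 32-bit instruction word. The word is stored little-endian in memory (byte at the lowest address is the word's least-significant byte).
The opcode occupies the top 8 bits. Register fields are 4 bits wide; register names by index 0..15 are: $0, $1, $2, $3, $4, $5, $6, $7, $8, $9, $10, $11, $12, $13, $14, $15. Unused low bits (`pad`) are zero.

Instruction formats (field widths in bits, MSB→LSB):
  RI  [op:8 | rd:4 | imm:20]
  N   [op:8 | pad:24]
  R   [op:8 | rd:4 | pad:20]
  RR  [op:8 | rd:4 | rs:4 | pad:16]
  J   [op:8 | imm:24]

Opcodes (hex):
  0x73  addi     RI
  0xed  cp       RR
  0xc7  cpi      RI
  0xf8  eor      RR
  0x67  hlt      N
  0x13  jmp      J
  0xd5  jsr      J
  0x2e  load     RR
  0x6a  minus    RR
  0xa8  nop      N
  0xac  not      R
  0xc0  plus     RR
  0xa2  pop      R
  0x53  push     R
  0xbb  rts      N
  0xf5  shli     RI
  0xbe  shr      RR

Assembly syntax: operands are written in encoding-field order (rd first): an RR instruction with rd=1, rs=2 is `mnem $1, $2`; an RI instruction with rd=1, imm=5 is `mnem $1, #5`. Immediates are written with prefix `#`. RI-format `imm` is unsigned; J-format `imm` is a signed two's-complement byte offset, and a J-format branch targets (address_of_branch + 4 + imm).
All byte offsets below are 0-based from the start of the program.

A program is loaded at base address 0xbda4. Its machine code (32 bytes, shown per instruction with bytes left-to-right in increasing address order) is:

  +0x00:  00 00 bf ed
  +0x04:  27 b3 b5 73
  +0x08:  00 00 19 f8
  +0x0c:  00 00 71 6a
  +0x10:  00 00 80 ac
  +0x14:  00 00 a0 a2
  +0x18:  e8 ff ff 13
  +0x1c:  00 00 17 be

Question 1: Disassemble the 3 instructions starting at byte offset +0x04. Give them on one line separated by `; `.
+0x04: 27 b3 b5 73 ⇒ word 0x73b5b327 (little)
  op=0x73b5b327>>24=0x73 ⇒ addi (RI)
  rd: (w>>20)&0xf=0xb → $11
  imm: (w>>0)&0xfffff=0x5b327 → #373543
+0x08: 00 00 19 f8 ⇒ word 0xf8190000 (little)
  op=0xf8190000>>24=0xf8 ⇒ eor (RR)
  rd: (w>>20)&0xf=0x1 → $1
  rs: (w>>16)&0xf=0x9 → $9
+0x0c: 00 00 71 6a ⇒ word 0x6a710000 (little)
  op=0x6a710000>>24=0x6a ⇒ minus (RR)
  rd: (w>>20)&0xf=0x7 → $7
  rs: (w>>16)&0xf=0x1 → $1

addi $11, #373543; eor $1, $9; minus $7, $1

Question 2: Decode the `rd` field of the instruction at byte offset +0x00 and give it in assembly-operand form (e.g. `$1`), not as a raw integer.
$11

+0x00: 00 00 bf ed ⇒ word 0xedbf0000 (little)
  op=0xedbf0000>>24=0xed ⇒ cp (RR)
  [23:20] rd=11 = $11
  [19:16] rs=15 = $15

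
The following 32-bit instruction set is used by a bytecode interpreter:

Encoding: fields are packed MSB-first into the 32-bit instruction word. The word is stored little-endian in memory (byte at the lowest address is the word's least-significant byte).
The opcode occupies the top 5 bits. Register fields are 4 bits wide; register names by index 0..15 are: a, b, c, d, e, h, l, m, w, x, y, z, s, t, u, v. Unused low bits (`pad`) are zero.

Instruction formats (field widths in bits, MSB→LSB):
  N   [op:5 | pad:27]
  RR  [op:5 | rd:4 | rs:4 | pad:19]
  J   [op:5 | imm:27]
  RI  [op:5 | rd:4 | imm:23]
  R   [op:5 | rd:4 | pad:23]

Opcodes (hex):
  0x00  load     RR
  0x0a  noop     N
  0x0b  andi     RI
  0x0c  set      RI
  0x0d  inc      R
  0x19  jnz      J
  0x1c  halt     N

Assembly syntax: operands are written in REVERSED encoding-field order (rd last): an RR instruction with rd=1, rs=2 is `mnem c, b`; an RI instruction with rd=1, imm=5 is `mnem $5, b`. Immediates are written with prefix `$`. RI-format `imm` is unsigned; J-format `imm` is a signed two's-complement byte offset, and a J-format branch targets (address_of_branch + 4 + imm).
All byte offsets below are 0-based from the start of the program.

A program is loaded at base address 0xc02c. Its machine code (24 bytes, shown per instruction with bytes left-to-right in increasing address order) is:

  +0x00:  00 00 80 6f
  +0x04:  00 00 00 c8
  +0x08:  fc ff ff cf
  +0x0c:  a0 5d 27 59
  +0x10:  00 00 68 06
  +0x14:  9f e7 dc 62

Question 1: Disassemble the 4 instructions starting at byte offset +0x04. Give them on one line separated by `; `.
jnz $0; jnz $-4; andi $2579872, c; load t, s

+0x04: 00 00 00 c8 ⇒ word 0xc8000000 (little)
  top 5b → 0x19 → jnz [J]
  imm@[26:0]=0x0 ⇒ $0
+0x08: fc ff ff cf ⇒ word 0xcffffffc (little)
  top 5b → 0x19 → jnz [J]
  imm@[26:0]=0x7fffffc (s27→-4) ⇒ $-4
+0x0c: a0 5d 27 59 ⇒ word 0x59275da0 (little)
  top 5b → 0xb → andi [RI]
  rd@[26:23]=0x2 ⇒ c
  imm@[22:0]=0x275da0 ⇒ $2579872
+0x10: 00 00 68 06 ⇒ word 0x06680000 (little)
  top 5b → 0x0 → load [RR]
  rd@[26:23]=0xc ⇒ s
  rs@[22:19]=0xd ⇒ t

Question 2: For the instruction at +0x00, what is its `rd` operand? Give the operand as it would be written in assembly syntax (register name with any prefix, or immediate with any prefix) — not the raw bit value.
off 0x00: read 00 00 80 6f as little → 0x6f800000
  top 5b → 0xd → inc [R]
  rd: (w>>23)&0xf=0xf → v

v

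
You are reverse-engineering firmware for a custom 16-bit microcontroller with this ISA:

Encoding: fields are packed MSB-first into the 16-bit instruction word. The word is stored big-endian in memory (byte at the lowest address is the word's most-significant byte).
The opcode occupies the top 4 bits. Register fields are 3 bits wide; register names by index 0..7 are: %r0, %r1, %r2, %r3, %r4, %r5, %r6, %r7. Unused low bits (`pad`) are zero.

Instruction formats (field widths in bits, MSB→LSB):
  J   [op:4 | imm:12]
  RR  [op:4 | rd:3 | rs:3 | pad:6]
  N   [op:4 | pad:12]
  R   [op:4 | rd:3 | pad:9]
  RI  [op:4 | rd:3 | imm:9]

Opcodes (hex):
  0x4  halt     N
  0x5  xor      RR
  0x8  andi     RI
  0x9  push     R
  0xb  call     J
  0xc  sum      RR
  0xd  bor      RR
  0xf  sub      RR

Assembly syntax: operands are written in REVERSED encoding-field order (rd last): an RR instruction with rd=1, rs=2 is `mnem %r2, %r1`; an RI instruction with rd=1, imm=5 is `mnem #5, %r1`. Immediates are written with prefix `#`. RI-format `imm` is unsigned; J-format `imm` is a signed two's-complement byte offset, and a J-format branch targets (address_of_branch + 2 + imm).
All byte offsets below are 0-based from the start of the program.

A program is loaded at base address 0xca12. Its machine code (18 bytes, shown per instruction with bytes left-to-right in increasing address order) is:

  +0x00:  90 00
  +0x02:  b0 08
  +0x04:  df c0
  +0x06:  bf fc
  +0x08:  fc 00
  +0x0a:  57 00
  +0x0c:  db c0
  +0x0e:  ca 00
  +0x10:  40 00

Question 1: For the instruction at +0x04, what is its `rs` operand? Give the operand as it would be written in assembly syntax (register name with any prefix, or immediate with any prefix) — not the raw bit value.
%r7

+0x04: df c0 ⇒ word 0xdfc0 (big)
  opcode bits[15:12]=0xd: bor/RR
  rd: (w>>9)&0x7=0x7 → %r7
  rs: (w>>6)&0x7=0x7 → %r7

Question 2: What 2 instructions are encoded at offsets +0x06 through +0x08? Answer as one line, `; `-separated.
+0x06: bf fc ⇒ word 0xbffc (big)
  top 4b → 0xb → call [J]
  [11:0] imm=4092 (s12→-4) = #-4
+0x08: fc 00 ⇒ word 0xfc00 (big)
  top 4b → 0xf → sub [RR]
  [11:9] rd=6 = %r6
  [8:6] rs=0 = %r0

call #-4; sub %r0, %r6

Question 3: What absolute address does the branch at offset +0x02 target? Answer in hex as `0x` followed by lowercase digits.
0xca1e

off 0x02: read b0 08 as big → 0xb008
  top 4b → 0xb → call [J]
  [11:0] imm=8 = #8
  target = base 0xca12 + off 0x02 + 2 + imm 8 = 0xca1e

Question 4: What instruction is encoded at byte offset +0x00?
push %r0

[00] 90 00 → 0x9000
  op=0x9000>>12=0x9 ⇒ push (R)
  rd: (w>>9)&0x7=0x0 → %r0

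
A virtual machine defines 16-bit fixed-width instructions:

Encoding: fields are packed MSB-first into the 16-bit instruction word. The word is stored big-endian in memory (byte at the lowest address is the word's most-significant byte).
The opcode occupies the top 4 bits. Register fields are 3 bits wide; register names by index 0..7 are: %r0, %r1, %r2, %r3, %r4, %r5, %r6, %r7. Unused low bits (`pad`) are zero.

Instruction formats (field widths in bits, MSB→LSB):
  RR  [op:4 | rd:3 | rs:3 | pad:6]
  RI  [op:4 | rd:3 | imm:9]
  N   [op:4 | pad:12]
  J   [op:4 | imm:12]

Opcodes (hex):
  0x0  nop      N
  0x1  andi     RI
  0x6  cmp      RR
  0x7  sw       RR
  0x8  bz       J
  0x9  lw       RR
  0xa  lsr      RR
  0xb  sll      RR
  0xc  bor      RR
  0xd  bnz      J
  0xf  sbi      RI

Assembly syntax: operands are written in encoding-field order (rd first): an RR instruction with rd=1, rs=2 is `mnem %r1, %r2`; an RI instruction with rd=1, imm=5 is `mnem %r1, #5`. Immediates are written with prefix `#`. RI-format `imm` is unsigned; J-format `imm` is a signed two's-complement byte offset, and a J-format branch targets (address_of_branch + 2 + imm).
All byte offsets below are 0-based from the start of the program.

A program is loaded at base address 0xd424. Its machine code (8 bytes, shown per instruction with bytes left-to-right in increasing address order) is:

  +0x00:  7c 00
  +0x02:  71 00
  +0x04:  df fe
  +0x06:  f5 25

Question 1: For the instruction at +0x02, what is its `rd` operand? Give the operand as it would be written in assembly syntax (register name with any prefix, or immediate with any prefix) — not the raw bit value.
[02] 71 00 → 0x7100
  top 4b → 0x7 → sw [RR]
  [11:9] rd=0 = %r0
  [8:6] rs=4 = %r4

%r0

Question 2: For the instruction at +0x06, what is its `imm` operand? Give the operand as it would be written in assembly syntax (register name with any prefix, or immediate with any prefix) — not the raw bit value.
#293

[06] f5 25 → 0xf525
  opcode bits[15:12]=0xf: sbi/RI
  rd@[11:9]=0x2 ⇒ %r2
  imm@[8:0]=0x125 ⇒ #293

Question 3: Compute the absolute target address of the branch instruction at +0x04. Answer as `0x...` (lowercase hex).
+0x04: df fe ⇒ word 0xdffe (big)
  opcode bits[15:12]=0xd: bnz/J
  [11:0] imm=4094 (s12→-2) = #-2
  target = base 0xd424 + off 0x04 + 2 + imm -2 = 0xd428

0xd428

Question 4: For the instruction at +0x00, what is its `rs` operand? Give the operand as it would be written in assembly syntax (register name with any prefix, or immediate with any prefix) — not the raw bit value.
@+00  big-endian(7c 00) = 0x7c00
  op=0x7c00>>12=0x7 ⇒ sw (RR)
  rd@[11:9]=0x6 ⇒ %r6
  rs@[8:6]=0x0 ⇒ %r0

%r0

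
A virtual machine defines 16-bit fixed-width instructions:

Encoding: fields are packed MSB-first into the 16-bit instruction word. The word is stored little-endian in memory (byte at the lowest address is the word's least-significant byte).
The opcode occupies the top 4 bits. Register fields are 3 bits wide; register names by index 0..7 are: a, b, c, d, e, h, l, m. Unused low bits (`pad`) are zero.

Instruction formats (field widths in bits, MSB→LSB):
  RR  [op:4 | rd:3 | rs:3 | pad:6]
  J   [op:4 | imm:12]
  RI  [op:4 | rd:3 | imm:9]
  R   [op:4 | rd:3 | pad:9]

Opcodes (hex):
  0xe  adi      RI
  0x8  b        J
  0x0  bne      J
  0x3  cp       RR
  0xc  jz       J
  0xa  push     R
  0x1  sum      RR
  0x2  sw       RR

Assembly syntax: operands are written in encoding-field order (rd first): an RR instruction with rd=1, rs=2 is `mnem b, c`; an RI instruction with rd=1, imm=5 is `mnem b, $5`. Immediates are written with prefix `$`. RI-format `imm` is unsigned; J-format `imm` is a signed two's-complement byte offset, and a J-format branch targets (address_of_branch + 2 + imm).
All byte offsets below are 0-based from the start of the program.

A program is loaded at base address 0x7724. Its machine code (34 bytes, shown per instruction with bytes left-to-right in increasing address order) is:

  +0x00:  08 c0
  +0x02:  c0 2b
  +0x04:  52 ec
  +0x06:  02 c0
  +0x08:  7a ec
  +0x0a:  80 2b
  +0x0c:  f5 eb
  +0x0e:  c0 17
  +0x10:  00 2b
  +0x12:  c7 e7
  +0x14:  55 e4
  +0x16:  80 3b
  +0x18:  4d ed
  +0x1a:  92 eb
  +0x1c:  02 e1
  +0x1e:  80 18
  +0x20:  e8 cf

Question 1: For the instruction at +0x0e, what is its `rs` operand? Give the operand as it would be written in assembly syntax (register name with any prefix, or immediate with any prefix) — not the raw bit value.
m

[0e] c0 17 → 0x17c0
  opcode bits[15:12]=0x1: sum/RR
  rd@[11:9]=0x3 ⇒ d
  rs@[8:6]=0x7 ⇒ m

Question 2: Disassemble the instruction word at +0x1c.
adi a, $258

@+1c  little-endian(02 e1) = 0xe102
  opcode bits[15:12]=0xe: adi/RI
  rd: (w>>9)&0x7=0x0 → a
  imm: (w>>0)&0x1ff=0x102 → $258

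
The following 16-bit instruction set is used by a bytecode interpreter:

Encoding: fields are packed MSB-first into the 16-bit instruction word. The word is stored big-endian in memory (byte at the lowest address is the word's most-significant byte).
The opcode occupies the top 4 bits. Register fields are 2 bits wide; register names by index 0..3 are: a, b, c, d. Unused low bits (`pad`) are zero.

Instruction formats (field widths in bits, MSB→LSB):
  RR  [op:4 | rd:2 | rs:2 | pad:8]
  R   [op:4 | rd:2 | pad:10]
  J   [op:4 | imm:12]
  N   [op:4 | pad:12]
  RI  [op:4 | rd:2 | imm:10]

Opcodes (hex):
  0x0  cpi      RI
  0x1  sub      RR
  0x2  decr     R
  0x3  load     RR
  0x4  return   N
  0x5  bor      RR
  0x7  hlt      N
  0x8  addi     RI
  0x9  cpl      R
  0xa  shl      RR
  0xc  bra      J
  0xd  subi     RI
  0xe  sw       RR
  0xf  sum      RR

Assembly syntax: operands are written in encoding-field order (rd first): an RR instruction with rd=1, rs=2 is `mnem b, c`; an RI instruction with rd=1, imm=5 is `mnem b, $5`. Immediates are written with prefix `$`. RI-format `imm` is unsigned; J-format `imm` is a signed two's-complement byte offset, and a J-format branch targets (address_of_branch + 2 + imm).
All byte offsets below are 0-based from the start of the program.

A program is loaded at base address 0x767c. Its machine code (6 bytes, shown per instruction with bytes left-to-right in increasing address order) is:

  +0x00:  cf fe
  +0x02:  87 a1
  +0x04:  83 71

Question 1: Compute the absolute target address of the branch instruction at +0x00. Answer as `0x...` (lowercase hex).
0x767c

[00] cf fe → 0xcffe
  op=0xcffe>>12=0xc ⇒ bra (J)
  [11:0] imm=4094 (s12→-2) = $-2
  target = base 0x767c + off 0x00 + 2 + imm -2 = 0x767c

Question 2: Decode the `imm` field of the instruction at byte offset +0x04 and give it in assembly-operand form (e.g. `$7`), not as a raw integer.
$881

+0x04: 83 71 ⇒ word 0x8371 (big)
  opcode bits[15:12]=0x8: addi/RI
  rd: (w>>10)&0x3=0x0 → a
  imm: (w>>0)&0x3ff=0x371 → $881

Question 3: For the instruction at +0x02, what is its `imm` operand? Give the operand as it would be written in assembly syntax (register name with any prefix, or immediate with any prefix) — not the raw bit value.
[02] 87 a1 → 0x87a1
  opcode bits[15:12]=0x8: addi/RI
  rd@[11:10]=0x1 ⇒ b
  imm@[9:0]=0x3a1 ⇒ $929

$929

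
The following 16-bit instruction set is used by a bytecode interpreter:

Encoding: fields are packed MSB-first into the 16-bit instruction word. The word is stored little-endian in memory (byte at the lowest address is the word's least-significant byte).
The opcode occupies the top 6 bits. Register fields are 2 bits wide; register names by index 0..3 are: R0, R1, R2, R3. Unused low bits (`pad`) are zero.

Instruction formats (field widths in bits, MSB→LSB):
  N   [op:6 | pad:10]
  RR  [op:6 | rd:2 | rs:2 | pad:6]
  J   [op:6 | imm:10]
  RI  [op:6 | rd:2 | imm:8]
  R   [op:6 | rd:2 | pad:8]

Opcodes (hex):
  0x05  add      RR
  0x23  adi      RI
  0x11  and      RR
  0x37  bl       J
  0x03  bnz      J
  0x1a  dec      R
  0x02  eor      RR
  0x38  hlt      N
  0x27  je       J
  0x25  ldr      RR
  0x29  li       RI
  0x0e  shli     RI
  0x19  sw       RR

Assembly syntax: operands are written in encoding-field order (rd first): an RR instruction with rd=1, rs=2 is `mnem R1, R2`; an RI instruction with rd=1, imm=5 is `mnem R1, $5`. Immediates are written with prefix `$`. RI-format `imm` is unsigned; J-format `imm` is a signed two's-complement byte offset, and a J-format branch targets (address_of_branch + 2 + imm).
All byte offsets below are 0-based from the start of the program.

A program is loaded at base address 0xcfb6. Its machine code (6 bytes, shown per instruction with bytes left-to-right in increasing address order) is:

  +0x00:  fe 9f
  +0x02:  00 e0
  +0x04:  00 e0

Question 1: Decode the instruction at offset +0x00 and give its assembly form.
je $-2

@+00  little-endian(fe 9f) = 0x9ffe
  op=0x9ffe>>10=0x27 ⇒ je (J)
  imm: (w>>0)&0x3ff=0x3fe (s10→-2) → $-2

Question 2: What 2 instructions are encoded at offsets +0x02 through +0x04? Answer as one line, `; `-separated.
+0x02: 00 e0 ⇒ word 0xe000 (little)
  opcode bits[15:10]=0x38: hlt/N
+0x04: 00 e0 ⇒ word 0xe000 (little)
  opcode bits[15:10]=0x38: hlt/N

hlt; hlt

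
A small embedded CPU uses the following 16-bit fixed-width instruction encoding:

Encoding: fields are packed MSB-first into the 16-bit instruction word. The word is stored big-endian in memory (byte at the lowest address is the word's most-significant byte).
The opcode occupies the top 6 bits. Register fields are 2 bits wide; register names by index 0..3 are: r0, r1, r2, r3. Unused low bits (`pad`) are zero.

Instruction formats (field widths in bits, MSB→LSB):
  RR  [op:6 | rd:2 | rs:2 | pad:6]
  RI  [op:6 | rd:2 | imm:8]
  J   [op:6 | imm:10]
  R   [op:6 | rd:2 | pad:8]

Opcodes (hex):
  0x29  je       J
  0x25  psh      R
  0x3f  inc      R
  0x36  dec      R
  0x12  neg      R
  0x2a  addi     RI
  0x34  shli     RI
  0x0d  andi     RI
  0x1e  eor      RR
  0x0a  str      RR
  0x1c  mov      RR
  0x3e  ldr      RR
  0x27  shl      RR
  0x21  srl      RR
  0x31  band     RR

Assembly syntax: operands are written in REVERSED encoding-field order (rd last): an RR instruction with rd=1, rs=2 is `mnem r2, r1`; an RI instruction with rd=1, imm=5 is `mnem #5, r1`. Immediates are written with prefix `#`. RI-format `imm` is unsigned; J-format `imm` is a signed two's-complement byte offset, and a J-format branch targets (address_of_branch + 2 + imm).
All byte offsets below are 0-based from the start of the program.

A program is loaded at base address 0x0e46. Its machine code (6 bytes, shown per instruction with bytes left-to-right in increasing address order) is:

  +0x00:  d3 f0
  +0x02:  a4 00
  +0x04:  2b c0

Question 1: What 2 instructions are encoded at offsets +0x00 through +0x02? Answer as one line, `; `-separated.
@+00  big-endian(d3 f0) = 0xd3f0
  top 6b → 0x34 → shli [RI]
  rd: (w>>8)&0x3=0x3 → r3
  imm: (w>>0)&0xff=0xf0 → #240
@+02  big-endian(a4 00) = 0xa400
  top 6b → 0x29 → je [J]
  imm: (w>>0)&0x3ff=0x0 → #0

shli #240, r3; je #0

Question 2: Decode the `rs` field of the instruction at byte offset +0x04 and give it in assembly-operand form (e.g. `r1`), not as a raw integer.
off 0x04: read 2b c0 as big → 0x2bc0
  top 6b → 0xa → str [RR]
  rd: (w>>8)&0x3=0x3 → r3
  rs: (w>>6)&0x3=0x3 → r3

r3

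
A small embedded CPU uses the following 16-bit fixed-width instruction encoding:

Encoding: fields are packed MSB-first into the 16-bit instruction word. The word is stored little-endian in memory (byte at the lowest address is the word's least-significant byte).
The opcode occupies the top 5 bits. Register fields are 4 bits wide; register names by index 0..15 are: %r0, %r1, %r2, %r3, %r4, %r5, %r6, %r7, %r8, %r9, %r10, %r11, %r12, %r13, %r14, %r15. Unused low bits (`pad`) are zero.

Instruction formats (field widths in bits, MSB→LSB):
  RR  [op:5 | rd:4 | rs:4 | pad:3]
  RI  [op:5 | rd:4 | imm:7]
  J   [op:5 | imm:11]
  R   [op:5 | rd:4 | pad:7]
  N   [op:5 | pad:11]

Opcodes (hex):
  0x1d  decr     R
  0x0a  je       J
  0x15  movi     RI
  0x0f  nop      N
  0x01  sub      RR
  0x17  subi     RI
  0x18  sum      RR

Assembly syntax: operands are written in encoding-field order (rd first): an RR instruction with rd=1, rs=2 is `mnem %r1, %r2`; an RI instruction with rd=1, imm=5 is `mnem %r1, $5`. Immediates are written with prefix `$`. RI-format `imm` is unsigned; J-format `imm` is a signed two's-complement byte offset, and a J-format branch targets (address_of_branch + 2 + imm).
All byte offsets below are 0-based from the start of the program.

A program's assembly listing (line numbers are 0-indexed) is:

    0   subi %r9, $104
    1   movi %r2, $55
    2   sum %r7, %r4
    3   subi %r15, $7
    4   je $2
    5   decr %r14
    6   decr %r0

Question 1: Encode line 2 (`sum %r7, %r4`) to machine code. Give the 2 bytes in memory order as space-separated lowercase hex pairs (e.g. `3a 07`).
a0 c3

L2: sum op=0x18:5|rd=7:4|rs=4:4|pad=0:3 ⇒ 0xc3a0 ⇒ little a0 c3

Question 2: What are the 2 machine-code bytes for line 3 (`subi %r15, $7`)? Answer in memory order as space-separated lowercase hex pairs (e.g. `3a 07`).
L3: subi op=0x17:5|rd=15:4|imm=7:7 ⇒ 0xbf87 ⇒ little 87 bf

87 bf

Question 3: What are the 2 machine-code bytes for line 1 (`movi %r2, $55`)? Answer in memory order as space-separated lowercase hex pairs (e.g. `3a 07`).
1. movi fields op=0x15:5|rd=2:4|imm=55:7 → word a937h → 37 a9

37 a9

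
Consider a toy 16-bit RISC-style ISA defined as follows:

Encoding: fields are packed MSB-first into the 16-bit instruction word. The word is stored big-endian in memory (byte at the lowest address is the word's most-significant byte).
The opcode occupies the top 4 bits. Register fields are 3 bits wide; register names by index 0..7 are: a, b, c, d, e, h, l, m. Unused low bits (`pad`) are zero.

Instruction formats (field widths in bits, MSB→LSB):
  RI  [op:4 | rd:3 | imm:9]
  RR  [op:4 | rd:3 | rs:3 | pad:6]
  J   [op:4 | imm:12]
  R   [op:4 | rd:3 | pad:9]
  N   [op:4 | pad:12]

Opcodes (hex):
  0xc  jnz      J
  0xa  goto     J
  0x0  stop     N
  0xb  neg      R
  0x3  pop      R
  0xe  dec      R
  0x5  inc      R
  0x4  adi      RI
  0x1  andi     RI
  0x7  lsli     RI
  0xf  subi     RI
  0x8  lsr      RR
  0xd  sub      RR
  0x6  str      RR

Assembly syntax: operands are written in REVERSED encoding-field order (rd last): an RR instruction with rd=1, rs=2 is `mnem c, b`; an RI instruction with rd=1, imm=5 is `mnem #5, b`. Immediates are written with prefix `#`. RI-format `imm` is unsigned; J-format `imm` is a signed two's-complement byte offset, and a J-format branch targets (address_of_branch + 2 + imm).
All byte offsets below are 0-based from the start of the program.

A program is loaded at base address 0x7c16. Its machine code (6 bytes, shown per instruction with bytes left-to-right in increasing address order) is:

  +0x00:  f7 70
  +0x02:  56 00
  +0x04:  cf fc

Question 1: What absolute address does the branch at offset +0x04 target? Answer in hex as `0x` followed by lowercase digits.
[04] cf fc → 0xcffc
  op=0xcffc>>12=0xc ⇒ jnz (J)
  [11:0] imm=4092 (s12→-4) = #-4
  target = base 0x7c16 + off 0x04 + 2 + imm -4 = 0x7c18

0x7c18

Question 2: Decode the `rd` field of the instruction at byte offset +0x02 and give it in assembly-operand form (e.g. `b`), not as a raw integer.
off 0x02: read 56 00 as big → 0x5600
  top 4b → 0x5 → inc [R]
  rd: (w>>9)&0x7=0x3 → d

d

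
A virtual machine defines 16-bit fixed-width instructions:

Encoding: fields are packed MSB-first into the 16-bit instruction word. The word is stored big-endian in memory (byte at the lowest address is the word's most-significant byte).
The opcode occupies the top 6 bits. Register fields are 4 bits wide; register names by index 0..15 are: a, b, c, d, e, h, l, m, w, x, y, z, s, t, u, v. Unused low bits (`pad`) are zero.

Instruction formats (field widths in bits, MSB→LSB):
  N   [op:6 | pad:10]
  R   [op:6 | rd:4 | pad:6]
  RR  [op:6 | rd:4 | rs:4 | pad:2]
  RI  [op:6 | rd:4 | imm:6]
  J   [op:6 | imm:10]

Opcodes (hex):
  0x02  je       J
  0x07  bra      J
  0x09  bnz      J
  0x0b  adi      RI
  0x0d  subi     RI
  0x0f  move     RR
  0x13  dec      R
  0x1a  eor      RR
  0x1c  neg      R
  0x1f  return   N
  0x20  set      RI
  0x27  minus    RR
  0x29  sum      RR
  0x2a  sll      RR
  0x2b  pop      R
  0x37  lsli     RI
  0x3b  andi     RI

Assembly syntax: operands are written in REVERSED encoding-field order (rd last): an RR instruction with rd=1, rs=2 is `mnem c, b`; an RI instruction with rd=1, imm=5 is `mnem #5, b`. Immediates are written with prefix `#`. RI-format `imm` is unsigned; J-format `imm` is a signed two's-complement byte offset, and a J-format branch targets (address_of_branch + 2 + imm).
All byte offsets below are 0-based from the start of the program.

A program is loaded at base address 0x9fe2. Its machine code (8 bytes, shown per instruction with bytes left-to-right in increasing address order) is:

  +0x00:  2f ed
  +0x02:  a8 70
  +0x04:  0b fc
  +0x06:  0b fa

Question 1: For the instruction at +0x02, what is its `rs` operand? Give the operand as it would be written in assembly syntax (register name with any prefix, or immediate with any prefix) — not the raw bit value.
@+02  big-endian(a8 70) = 0xa870
  op=0xa870>>10=0x2a ⇒ sll (RR)
  rd: (w>>6)&0xf=0x1 → b
  rs: (w>>2)&0xf=0xc → s

s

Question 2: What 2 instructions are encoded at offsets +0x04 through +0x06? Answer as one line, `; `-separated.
je #-4; je #-6

off 0x04: read 0b fc as big → 0x0bfc
  opcode bits[15:10]=0x2: je/J
  imm: (w>>0)&0x3ff=0x3fc (s10→-4) → #-4
off 0x06: read 0b fa as big → 0x0bfa
  opcode bits[15:10]=0x2: je/J
  imm: (w>>0)&0x3ff=0x3fa (s10→-6) → #-6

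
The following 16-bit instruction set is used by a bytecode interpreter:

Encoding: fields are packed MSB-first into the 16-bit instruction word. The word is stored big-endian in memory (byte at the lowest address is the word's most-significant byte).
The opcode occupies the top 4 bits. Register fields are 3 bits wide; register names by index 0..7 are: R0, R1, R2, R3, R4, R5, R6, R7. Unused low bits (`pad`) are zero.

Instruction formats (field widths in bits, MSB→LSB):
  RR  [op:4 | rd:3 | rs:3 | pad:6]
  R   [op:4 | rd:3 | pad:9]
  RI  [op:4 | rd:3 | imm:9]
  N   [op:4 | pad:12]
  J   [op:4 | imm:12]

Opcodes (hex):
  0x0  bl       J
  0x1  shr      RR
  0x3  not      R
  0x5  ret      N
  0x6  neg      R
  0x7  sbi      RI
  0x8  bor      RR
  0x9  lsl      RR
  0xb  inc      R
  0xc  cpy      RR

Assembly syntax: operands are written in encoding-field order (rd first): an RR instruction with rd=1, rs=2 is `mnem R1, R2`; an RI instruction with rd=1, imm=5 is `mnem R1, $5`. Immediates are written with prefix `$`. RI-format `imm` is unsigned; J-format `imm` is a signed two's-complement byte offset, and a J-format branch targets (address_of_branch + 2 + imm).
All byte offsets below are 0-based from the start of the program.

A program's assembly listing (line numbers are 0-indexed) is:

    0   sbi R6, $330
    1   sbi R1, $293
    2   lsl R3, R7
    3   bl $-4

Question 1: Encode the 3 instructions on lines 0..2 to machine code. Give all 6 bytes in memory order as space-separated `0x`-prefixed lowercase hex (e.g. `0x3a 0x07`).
0x7d 0x4a 0x73 0x25 0x97 0xc0

line 0 (sbi): pack op=0x7:4|rd=6:3|imm=330:9 = 0x7d4a; big→ 7d 4a
line 1 (sbi): pack op=0x7:4|rd=1:3|imm=293:9 = 0x7325; big→ 73 25
line 2 (lsl): pack op=0x9:4|rd=3:3|rs=7:3|pad=0:6 = 0x97c0; big→ 97 c0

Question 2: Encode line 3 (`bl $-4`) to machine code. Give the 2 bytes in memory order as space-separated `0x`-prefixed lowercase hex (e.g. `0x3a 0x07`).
3. bl fields op=0x0:4|imm=-4:12 → word 0ffch → 0f fc

0x0f 0xfc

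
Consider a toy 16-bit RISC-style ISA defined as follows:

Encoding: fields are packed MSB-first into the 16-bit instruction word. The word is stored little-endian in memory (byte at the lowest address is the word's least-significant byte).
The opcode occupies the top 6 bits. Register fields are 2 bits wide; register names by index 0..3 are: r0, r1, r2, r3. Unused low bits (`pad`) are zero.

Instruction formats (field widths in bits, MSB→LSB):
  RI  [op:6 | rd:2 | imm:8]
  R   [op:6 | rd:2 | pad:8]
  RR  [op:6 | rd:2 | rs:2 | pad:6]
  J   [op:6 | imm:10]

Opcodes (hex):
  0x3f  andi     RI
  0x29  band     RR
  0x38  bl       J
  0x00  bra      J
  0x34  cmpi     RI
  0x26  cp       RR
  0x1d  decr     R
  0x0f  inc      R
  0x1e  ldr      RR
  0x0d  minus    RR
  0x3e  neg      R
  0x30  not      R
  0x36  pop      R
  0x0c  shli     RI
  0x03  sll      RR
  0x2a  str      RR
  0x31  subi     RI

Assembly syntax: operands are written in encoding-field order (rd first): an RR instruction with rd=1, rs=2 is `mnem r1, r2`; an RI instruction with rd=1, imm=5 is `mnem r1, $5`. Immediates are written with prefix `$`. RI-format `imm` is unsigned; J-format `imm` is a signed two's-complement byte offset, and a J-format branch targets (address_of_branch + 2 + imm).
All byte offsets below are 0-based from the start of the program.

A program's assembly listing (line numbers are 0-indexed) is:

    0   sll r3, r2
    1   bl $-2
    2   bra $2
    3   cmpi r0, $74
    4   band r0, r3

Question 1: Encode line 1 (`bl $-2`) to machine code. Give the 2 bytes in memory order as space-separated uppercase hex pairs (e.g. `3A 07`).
FE E3

L1: bl op=0x38:6|imm=-2:10 ⇒ 0xe3fe ⇒ little fe e3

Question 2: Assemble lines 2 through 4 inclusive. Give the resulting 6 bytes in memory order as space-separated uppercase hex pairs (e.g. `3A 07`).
L2: bra op=0x0:6|imm=2:10 ⇒ 0x0002 ⇒ little 02 00
L3: cmpi op=0x34:6|rd=0:2|imm=74:8 ⇒ 0xd04a ⇒ little 4a d0
L4: band op=0x29:6|rd=0:2|rs=3:2|pad=0:6 ⇒ 0xa4c0 ⇒ little c0 a4

02 00 4A D0 C0 A4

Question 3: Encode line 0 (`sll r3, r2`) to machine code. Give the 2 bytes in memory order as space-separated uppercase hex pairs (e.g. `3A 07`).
L0: sll op=0x3:6|rd=3:2|rs=2:2|pad=0:6 ⇒ 0x0f80 ⇒ little 80 0f

80 0F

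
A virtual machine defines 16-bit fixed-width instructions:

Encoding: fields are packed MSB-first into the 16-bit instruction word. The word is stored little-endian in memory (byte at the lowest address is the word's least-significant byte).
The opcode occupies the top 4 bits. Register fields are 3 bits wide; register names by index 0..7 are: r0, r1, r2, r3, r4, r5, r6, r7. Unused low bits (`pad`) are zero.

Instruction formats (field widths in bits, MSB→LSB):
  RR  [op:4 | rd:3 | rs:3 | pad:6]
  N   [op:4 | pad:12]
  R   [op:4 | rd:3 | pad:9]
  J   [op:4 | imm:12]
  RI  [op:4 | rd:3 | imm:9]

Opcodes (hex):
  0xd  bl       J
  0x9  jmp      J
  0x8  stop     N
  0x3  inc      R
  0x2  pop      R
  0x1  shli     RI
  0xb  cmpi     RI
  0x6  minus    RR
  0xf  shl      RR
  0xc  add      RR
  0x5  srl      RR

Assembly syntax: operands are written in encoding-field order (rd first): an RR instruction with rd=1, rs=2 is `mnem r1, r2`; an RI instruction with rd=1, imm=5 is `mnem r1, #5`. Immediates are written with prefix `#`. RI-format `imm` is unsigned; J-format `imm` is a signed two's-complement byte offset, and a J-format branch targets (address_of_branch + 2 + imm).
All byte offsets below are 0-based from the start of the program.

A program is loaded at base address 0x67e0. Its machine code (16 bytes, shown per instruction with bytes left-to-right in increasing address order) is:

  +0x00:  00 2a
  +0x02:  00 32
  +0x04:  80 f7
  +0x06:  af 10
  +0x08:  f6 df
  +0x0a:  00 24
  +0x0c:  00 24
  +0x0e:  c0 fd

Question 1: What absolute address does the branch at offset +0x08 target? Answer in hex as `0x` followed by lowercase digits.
0x67e0

+0x08: f6 df ⇒ word 0xdff6 (little)
  opcode bits[15:12]=0xd: bl/J
  [11:0] imm=4086 (s12→-10) = #-10
  target = base 0x67e0 + off 0x08 + 2 + imm -10 = 0x67e0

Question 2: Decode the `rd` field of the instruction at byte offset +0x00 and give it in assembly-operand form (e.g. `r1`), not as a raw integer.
[00] 00 2a → 0x2a00
  top 4b → 0x2 → pop [R]
  rd@[11:9]=0x5 ⇒ r5

r5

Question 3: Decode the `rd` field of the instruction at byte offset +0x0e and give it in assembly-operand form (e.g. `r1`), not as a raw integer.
r6

off 0x0e: read c0 fd as little → 0xfdc0
  op=0xfdc0>>12=0xf ⇒ shl (RR)
  [11:9] rd=6 = r6
  [8:6] rs=7 = r7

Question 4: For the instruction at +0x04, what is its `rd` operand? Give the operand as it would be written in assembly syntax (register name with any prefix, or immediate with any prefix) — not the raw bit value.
r3

+0x04: 80 f7 ⇒ word 0xf780 (little)
  top 4b → 0xf → shl [RR]
  rd: (w>>9)&0x7=0x3 → r3
  rs: (w>>6)&0x7=0x6 → r6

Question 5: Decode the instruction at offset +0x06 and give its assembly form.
shli r0, #175

+0x06: af 10 ⇒ word 0x10af (little)
  opcode bits[15:12]=0x1: shli/RI
  [11:9] rd=0 = r0
  [8:0] imm=175 = #175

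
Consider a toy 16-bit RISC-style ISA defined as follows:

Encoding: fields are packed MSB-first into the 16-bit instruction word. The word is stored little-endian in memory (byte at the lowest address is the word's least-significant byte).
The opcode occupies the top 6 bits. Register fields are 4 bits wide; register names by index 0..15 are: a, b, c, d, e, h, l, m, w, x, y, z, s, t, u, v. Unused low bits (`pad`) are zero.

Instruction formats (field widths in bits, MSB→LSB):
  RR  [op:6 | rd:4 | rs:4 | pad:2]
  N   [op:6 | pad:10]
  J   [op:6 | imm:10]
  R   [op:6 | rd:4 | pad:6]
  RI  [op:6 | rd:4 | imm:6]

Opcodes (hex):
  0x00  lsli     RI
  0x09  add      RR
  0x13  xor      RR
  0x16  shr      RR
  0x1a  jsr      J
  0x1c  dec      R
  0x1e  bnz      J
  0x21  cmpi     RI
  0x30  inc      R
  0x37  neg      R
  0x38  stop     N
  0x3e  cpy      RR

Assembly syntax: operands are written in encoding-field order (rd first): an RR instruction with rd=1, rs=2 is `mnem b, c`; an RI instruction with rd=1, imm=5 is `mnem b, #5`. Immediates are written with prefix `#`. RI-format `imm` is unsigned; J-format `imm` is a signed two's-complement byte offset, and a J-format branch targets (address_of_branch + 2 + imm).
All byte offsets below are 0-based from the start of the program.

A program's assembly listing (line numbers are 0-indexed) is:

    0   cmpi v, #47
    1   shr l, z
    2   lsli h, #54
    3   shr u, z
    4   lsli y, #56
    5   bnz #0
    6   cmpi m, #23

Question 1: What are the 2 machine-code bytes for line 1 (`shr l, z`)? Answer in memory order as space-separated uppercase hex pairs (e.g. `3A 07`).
1. shr fields op=0x16:6|rd=6:4|rs=11:4|pad=0:2 → word 59ach → ac 59

AC 59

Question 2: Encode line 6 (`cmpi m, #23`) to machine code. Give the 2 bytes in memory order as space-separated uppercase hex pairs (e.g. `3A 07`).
D7 85

line 6 (cmpi): pack op=0x21:6|rd=7:4|imm=23:6 = 0x85d7; little→ d7 85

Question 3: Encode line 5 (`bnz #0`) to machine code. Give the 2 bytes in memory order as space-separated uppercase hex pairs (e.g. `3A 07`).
00 78

L5: bnz op=0x1e:6|imm=0:10 ⇒ 0x7800 ⇒ little 00 78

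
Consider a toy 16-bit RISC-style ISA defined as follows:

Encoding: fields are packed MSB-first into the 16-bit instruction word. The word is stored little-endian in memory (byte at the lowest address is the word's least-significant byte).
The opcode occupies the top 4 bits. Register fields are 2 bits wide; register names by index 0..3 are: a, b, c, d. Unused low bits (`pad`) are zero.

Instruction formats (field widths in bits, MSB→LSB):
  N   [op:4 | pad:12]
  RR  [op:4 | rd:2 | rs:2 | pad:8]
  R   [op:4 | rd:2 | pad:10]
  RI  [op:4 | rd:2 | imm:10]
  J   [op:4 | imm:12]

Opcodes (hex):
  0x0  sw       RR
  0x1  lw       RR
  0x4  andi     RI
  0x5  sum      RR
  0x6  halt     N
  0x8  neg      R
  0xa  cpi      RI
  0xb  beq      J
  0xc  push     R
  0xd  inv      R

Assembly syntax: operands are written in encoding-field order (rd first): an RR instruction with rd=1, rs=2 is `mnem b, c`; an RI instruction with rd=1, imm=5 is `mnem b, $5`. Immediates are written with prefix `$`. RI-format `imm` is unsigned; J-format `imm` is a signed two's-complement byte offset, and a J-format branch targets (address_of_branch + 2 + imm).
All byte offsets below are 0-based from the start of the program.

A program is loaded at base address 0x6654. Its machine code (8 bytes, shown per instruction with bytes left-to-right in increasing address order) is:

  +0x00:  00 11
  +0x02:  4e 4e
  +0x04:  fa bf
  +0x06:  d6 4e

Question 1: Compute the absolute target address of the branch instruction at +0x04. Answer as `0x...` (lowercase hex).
off 0x04: read fa bf as little → 0xbffa
  opcode bits[15:12]=0xb: beq/J
  imm: (w>>0)&0xfff=0xffa (s12→-6) → $-6
  target = base 0x6654 + off 0x04 + 2 + imm -6 = 0x6654

0x6654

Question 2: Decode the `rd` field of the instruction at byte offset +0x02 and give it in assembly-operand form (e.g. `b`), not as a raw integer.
d

@+02  little-endian(4e 4e) = 0x4e4e
  op=0x4e4e>>12=0x4 ⇒ andi (RI)
  rd@[11:10]=0x3 ⇒ d
  imm@[9:0]=0x24e ⇒ $590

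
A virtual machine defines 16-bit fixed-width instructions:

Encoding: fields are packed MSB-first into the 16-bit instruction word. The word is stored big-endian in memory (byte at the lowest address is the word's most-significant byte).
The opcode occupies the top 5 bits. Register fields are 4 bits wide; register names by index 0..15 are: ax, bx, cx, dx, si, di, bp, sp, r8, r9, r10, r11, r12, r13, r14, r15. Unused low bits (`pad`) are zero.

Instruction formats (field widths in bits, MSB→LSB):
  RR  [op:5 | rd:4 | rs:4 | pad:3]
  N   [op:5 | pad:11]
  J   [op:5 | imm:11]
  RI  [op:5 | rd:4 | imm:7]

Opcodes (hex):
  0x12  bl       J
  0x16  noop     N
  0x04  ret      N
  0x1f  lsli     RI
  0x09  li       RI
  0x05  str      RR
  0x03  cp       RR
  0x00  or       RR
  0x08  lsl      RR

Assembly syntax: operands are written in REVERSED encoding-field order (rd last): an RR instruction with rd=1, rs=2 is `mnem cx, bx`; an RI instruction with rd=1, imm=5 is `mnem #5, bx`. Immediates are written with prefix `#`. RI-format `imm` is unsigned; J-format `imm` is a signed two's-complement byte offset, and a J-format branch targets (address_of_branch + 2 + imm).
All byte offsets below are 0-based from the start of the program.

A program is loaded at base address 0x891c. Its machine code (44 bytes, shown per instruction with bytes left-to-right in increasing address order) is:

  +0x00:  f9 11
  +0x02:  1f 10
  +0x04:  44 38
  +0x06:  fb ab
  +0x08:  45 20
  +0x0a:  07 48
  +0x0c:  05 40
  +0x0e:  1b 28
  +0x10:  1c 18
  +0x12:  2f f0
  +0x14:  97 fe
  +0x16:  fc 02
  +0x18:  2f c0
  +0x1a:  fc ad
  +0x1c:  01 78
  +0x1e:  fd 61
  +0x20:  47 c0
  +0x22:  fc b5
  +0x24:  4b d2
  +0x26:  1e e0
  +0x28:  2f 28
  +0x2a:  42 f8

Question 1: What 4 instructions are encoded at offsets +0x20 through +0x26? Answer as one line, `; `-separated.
off 0x20: read 47 c0 as big → 0x47c0
  op=0x47c0>>11=0x8 ⇒ lsl (RR)
  rd: (w>>7)&0xf=0xf → r15
  rs: (w>>3)&0xf=0x8 → r8
off 0x22: read fc b5 as big → 0xfcb5
  op=0xfcb5>>11=0x1f ⇒ lsli (RI)
  rd: (w>>7)&0xf=0x9 → r9
  imm: (w>>0)&0x7f=0x35 → #53
off 0x24: read 4b d2 as big → 0x4bd2
  op=0x4bd2>>11=0x9 ⇒ li (RI)
  rd: (w>>7)&0xf=0x7 → sp
  imm: (w>>0)&0x7f=0x52 → #82
off 0x26: read 1e e0 as big → 0x1ee0
  op=0x1ee0>>11=0x3 ⇒ cp (RR)
  rd: (w>>7)&0xf=0xd → r13
  rs: (w>>3)&0xf=0xc → r12

lsl r8, r15; lsli #53, r9; li #82, sp; cp r12, r13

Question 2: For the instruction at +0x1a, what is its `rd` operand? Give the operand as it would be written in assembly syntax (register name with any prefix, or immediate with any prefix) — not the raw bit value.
r9

+0x1a: fc ad ⇒ word 0xfcad (big)
  top 5b → 0x1f → lsli [RI]
  rd@[10:7]=0x9 ⇒ r9
  imm@[6:0]=0x2d ⇒ #45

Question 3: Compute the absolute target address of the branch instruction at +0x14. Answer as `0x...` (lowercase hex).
0x8930

@+14  big-endian(97 fe) = 0x97fe
  opcode bits[15:11]=0x12: bl/J
  imm: (w>>0)&0x7ff=0x7fe (s11→-2) → #-2
  target = base 0x891c + off 0x14 + 2 + imm -2 = 0x8930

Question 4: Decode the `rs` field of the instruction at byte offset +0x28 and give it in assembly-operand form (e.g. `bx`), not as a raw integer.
+0x28: 2f 28 ⇒ word 0x2f28 (big)
  top 5b → 0x5 → str [RR]
  [10:7] rd=14 = r14
  [6:3] rs=5 = di

di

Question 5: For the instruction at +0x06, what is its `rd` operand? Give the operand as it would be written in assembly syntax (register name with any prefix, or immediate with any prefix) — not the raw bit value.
[06] fb ab → 0xfbab
  opcode bits[15:11]=0x1f: lsli/RI
  [10:7] rd=7 = sp
  [6:0] imm=43 = #43

sp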